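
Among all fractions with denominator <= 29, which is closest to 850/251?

44/13

Expand x = 850/251 as a continued fraction with the Euclidean algorithm:
  850 = 3*251 + 97, so a_0 = 3.
  251 = 2*97 + 57, so a_1 = 2.
  97 = 1*57 + 40, so a_2 = 1.
  57 = 1*40 + 17, so a_3 = 1.
  40 = 2*17 + 6, so a_4 = 2.
  17 = 2*6 + 5, so a_5 = 2.
  6 = 1*5 + 1, so a_6 = 1.
  5 = 5*1 + 0, so a_7 = 5.
so x = [3; 2, 1, 1, 2, 2, 1, 5].
Convergents (p_i = a_i*p_{i-1} + p_{i-2}, q_i = a_i*q_{i-1} + q_{i-2} with p_{-2}=0, p_{-1}=1, q_{-2}=1, q_{-1}=0), until the denominator exceeds 29:
  i=0: a_0=3, p_0 = 3*1 + 0 = 3, q_0 = 3*0 + 1 = 1.
  i=1: a_1=2, p_1 = 2*3 + 1 = 7, q_1 = 2*1 + 0 = 2.
  i=2: a_2=1, p_2 = 1*7 + 3 = 10, q_2 = 1*2 + 1 = 3.
  i=3: a_3=1, p_3 = 1*10 + 7 = 17, q_3 = 1*3 + 2 = 5.
  i=4: a_4=2, p_4 = 2*17 + 10 = 44, q_4 = 2*5 + 3 = 13.
  i=5: a_5=2, p_5 = 2*44 + 17 = 105, q_5 = 2*13 + 5 = 31.
q_5 = 31 > 29, so the last convergent with denominator <= 29 is p_4/q_4 = 44/13.
The closest fraction with denominator <= 29 is either p_4/q_4 or the intermediate fraction (k*p_4 + p_3)/(k*q_4 + q_3) with the largest k >= 1 whose denominator stays <= 29; these approach x as k grows, and every other convergent or intermediate fraction in range is farther away.
Largest k: floor((29 - q_3)/q_4) = floor((29 - 5)/13) = 1.
That gives (1*44 + 17)/(1*13 + 5) = 61/18.
Compare the errors: |x - 44/13| = |850*13 - 44*251|/(251*13) = 6/3263, and |x - 61/18| = |850*18 - 61*251|/(251*18) = 11/4518.
Cross-multiplying, 6*4518 = 27108 < 35893 = 11*3263, so 6/3263 is smaller: the convergent 44/13 is closer to x than 61/18.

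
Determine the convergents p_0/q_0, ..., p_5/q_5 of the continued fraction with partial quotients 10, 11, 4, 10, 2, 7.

Using the convergent recurrence p_i = a_i*p_{i-1} + p_{i-2}, q_i = a_i*q_{i-1} + q_{i-2} with p_{-2}=0, p_{-1}=1, q_{-2}=1, q_{-1}=0:
  i=0: a_0=10, p_0 = 10*1 + 0 = 10, q_0 = 10*0 + 1 = 1.
  i=1: a_1=11, p_1 = 11*10 + 1 = 111, q_1 = 11*1 + 0 = 11.
  i=2: a_2=4, p_2 = 4*111 + 10 = 454, q_2 = 4*11 + 1 = 45.
  i=3: a_3=10, p_3 = 10*454 + 111 = 4651, q_3 = 10*45 + 11 = 461.
  i=4: a_4=2, p_4 = 2*4651 + 454 = 9756, q_4 = 2*461 + 45 = 967.
  i=5: a_5=7, p_5 = 7*9756 + 4651 = 72943, q_5 = 7*967 + 461 = 7230.

10/1, 111/11, 454/45, 4651/461, 9756/967, 72943/7230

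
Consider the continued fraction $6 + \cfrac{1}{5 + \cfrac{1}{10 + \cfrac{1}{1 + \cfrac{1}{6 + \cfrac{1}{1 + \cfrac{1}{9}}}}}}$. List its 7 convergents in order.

Using the convergent recurrence p_i = a_i*p_{i-1} + p_{i-2}, q_i = a_i*q_{i-1} + q_{i-2} with p_{-2}=0, p_{-1}=1, q_{-2}=1, q_{-1}=0:
  i=0: a_0=6, p_0 = 6*1 + 0 = 6, q_0 = 6*0 + 1 = 1.
  i=1: a_1=5, p_1 = 5*6 + 1 = 31, q_1 = 5*1 + 0 = 5.
  i=2: a_2=10, p_2 = 10*31 + 6 = 316, q_2 = 10*5 + 1 = 51.
  i=3: a_3=1, p_3 = 1*316 + 31 = 347, q_3 = 1*51 + 5 = 56.
  i=4: a_4=6, p_4 = 6*347 + 316 = 2398, q_4 = 6*56 + 51 = 387.
  i=5: a_5=1, p_5 = 1*2398 + 347 = 2745, q_5 = 1*387 + 56 = 443.
  i=6: a_6=9, p_6 = 9*2745 + 2398 = 27103, q_6 = 9*443 + 387 = 4374.

6/1, 31/5, 316/51, 347/56, 2398/387, 2745/443, 27103/4374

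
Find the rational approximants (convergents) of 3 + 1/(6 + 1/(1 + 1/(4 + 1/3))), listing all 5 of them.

3/1, 19/6, 22/7, 107/34, 343/109

Using the convergent recurrence p_i = a_i*p_{i-1} + p_{i-2}, q_i = a_i*q_{i-1} + q_{i-2} with p_{-2}=0, p_{-1}=1, q_{-2}=1, q_{-1}=0:
  i=0: a_0=3, p_0 = 3*1 + 0 = 3, q_0 = 3*0 + 1 = 1.
  i=1: a_1=6, p_1 = 6*3 + 1 = 19, q_1 = 6*1 + 0 = 6.
  i=2: a_2=1, p_2 = 1*19 + 3 = 22, q_2 = 1*6 + 1 = 7.
  i=3: a_3=4, p_3 = 4*22 + 19 = 107, q_3 = 4*7 + 6 = 34.
  i=4: a_4=3, p_4 = 3*107 + 22 = 343, q_4 = 3*34 + 7 = 109.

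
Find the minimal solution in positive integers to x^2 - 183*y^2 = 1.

(x, y) = (487, 36)

First expand sqrt(183) as a continued fraction. With x_i = (sqrt(183) + m_i)/d_i and (m_0, d_0) = (0, 1): a_0 = floor(sqrt(183)) = 13, since 13^2 = 169 <= 183 < 196 = 14^2.
Iterate m_{i+1} = d_i*a_i - m_i, d_{i+1} = (183 - m_{i+1}^2)/d_i, a_{i+1} = floor((a_0 + m_{i+1})/d_{i+1}):
  m_1 = 1*13 - 0 = 13, d_1 = (183 - 13^2)/1 = 14/1 = 14, a_1 = floor((13 + 13)/14) = 1.
  m_2 = 14*1 - 13 = 1, d_2 = (183 - 1^2)/14 = 182/14 = 13, a_2 = floor((13 + 1)/13) = 1.
  m_3 = 13*1 - 1 = 12, d_3 = (183 - 12^2)/13 = 39/13 = 3, a_3 = floor((13 + 12)/3) = 8.
  m_4 = 3*8 - 12 = 12, d_4 = (183 - 12^2)/3 = 39/3 = 13, a_4 = floor((13 + 12)/13) = 1.
  m_5 = 13*1 - 12 = 1, d_5 = (183 - 1^2)/13 = 182/13 = 14, a_5 = floor((13 + 1)/14) = 1.
  m_6 = 14*1 - 1 = 13, d_6 = (183 - 13^2)/14 = 14/14 = 1, a_6 = floor((13 + 13)/1) = 26.
  m_7 = 1*26 - 13 = 13, d_7 = (183 - 13^2)/1 = 14/1 = 14: (m_7, d_7) = (m_1, d_1) = (13, 14), so from here the quotients repeat a_1, ..., a_6; the period length is 6.
So sqrt(183) = [13; (1, 1, 8, 1, 1, 26)] with period length k = 6.
k is even, so the fundamental solution of x^2 - 183y^2 = 1 is (p_{k-1}, q_{k-1}) = (p_5, q_5); compute convergents through index 5.
Convergents (p_i = a_i*p_{i-1} + p_{i-2}, q_i = a_i*q_{i-1} + q_{i-2} with p_{-2}=0, p_{-1}=1, q_{-2}=1, q_{-1}=0):
  i=0: a_0=13, p_0 = 13*1 + 0 = 13, q_0 = 13*0 + 1 = 1.
  i=1: a_1=1, p_1 = 1*13 + 1 = 14, q_1 = 1*1 + 0 = 1.
  i=2: a_2=1, p_2 = 1*14 + 13 = 27, q_2 = 1*1 + 1 = 2.
  i=3: a_3=8, p_3 = 8*27 + 14 = 230, q_3 = 8*2 + 1 = 17.
  i=4: a_4=1, p_4 = 1*230 + 27 = 257, q_4 = 1*17 + 2 = 19.
  i=5: a_5=1, p_5 = 1*257 + 230 = 487, q_5 = 1*19 + 17 = 36.
Check: 487^2 - 183*36^2 = 237169 - 237168 = 1, so (x, y) = (487, 36) solves the equation, and by the theorem it is the least positive solution.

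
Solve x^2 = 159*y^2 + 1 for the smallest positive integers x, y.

First expand sqrt(159) as a continued fraction. With x_i = (sqrt(159) + m_i)/d_i and (m_0, d_0) = (0, 1): a_0 = floor(sqrt(159)) = 12, since 12^2 = 144 <= 159 < 169 = 13^2.
Iterate m_{i+1} = d_i*a_i - m_i, d_{i+1} = (159 - m_{i+1}^2)/d_i, a_{i+1} = floor((a_0 + m_{i+1})/d_{i+1}):
  m_1 = 1*12 - 0 = 12, d_1 = (159 - 12^2)/1 = 15/1 = 15, a_1 = floor((12 + 12)/15) = 1.
  m_2 = 15*1 - 12 = 3, d_2 = (159 - 3^2)/15 = 150/15 = 10, a_2 = floor((12 + 3)/10) = 1.
  m_3 = 10*1 - 3 = 7, d_3 = (159 - 7^2)/10 = 110/10 = 11, a_3 = floor((12 + 7)/11) = 1.
  m_4 = 11*1 - 7 = 4, d_4 = (159 - 4^2)/11 = 143/11 = 13, a_4 = floor((12 + 4)/13) = 1.
  m_5 = 13*1 - 4 = 9, d_5 = (159 - 9^2)/13 = 78/13 = 6, a_5 = floor((12 + 9)/6) = 3.
  m_6 = 6*3 - 9 = 9, d_6 = (159 - 9^2)/6 = 78/6 = 13, a_6 = floor((12 + 9)/13) = 1.
  m_7 = 13*1 - 9 = 4, d_7 = (159 - 4^2)/13 = 143/13 = 11, a_7 = floor((12 + 4)/11) = 1.
  m_8 = 11*1 - 4 = 7, d_8 = (159 - 7^2)/11 = 110/11 = 10, a_8 = floor((12 + 7)/10) = 1.
  m_9 = 10*1 - 7 = 3, d_9 = (159 - 3^2)/10 = 150/10 = 15, a_9 = floor((12 + 3)/15) = 1.
  m_10 = 15*1 - 3 = 12, d_10 = (159 - 12^2)/15 = 15/15 = 1, a_10 = floor((12 + 12)/1) = 24.
  m_11 = 1*24 - 12 = 12, d_11 = (159 - 12^2)/1 = 15/1 = 15: (m_11, d_11) = (m_1, d_1) = (12, 15), so from here the quotients repeat a_1, ..., a_10; the period length is 10.
So sqrt(159) = [12; (1, 1, 1, 1, 3, 1, 1, 1, 1, 24)] with period length k = 10.
k is even, so the fundamental solution of x^2 - 159y^2 = 1 is (p_{k-1}, q_{k-1}) = (p_9, q_9); compute convergents through index 9.
Convergents (p_i = a_i*p_{i-1} + p_{i-2}, q_i = a_i*q_{i-1} + q_{i-2} with p_{-2}=0, p_{-1}=1, q_{-2}=1, q_{-1}=0):
  i=0: a_0=12, p_0 = 12*1 + 0 = 12, q_0 = 12*0 + 1 = 1.
  i=1: a_1=1, p_1 = 1*12 + 1 = 13, q_1 = 1*1 + 0 = 1.
  i=2: a_2=1, p_2 = 1*13 + 12 = 25, q_2 = 1*1 + 1 = 2.
  i=3: a_3=1, p_3 = 1*25 + 13 = 38, q_3 = 1*2 + 1 = 3.
  i=4: a_4=1, p_4 = 1*38 + 25 = 63, q_4 = 1*3 + 2 = 5.
  i=5: a_5=3, p_5 = 3*63 + 38 = 227, q_5 = 3*5 + 3 = 18.
  i=6: a_6=1, p_6 = 1*227 + 63 = 290, q_6 = 1*18 + 5 = 23.
  i=7: a_7=1, p_7 = 1*290 + 227 = 517, q_7 = 1*23 + 18 = 41.
  i=8: a_8=1, p_8 = 1*517 + 290 = 807, q_8 = 1*41 + 23 = 64.
  i=9: a_9=1, p_9 = 1*807 + 517 = 1324, q_9 = 1*64 + 41 = 105.
Check: 1324^2 - 159*105^2 = 1752976 - 1752975 = 1, so (x, y) = (1324, 105) solves the equation, and by the theorem it is the least positive solution.

(x, y) = (1324, 105)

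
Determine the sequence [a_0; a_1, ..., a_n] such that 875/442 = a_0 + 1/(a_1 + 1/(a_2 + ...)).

Run the Euclidean algorithm on 875 and 442; the successive quotients are the partial quotients a_0, a_1, ... (each step inverts the fractional part left over by the previous one):
  875 = 1*442 + 433, so a_0 = 1.
  442 = 1*433 + 9, so a_1 = 1.
  433 = 48*9 + 1, so a_2 = 48.
  9 = 9*1 + 0, so a_3 = 9.
The remainder reaches 0 after 4 divisions, so the expansion has 4 partial quotients, read off in order.

[1; 1, 48, 9]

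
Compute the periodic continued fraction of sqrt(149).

Write x_i = (sqrt(149) + m_i)/d_i with (m_0, d_0) = (0, 1). a_0 = floor(sqrt(149)) = 12, since 12^2 = 144 <= 149 < 169 = 13^2.
Iterate m_{i+1} = d_i*a_i - m_i, d_{i+1} = (149 - m_{i+1}^2)/d_i, a_{i+1} = floor((a_0 + m_{i+1})/d_{i+1}):
  m_1 = 1*12 - 0 = 12, d_1 = (149 - 12^2)/1 = 5/1 = 5, a_1 = floor((12 + 12)/5) = 4.
  m_2 = 5*4 - 12 = 8, d_2 = (149 - 8^2)/5 = 85/5 = 17, a_2 = floor((12 + 8)/17) = 1.
  m_3 = 17*1 - 8 = 9, d_3 = (149 - 9^2)/17 = 68/17 = 4, a_3 = floor((12 + 9)/4) = 5.
  m_4 = 4*5 - 9 = 11, d_4 = (149 - 11^2)/4 = 28/4 = 7, a_4 = floor((12 + 11)/7) = 3.
  m_5 = 7*3 - 11 = 10, d_5 = (149 - 10^2)/7 = 49/7 = 7, a_5 = floor((12 + 10)/7) = 3.
  m_6 = 7*3 - 10 = 11, d_6 = (149 - 11^2)/7 = 28/7 = 4, a_6 = floor((12 + 11)/4) = 5.
  m_7 = 4*5 - 11 = 9, d_7 = (149 - 9^2)/4 = 68/4 = 17, a_7 = floor((12 + 9)/17) = 1.
  m_8 = 17*1 - 9 = 8, d_8 = (149 - 8^2)/17 = 85/17 = 5, a_8 = floor((12 + 8)/5) = 4.
  m_9 = 5*4 - 8 = 12, d_9 = (149 - 12^2)/5 = 5/5 = 1, a_9 = floor((12 + 12)/1) = 24.
  m_10 = 1*24 - 12 = 12, d_10 = (149 - 12^2)/1 = 5/1 = 5: (m_10, d_10) = (m_1, d_1) = (12, 5), so from here the quotients repeat a_1, ..., a_9; the period length is 9.
Hence the expansion of sqrt(149) is a_0 = 12 followed by the repeating block 4, 1, 5, 3, 3, 5, 1, 4, 24 (period 9).

[12; (4, 1, 5, 3, 3, 5, 1, 4, 24)]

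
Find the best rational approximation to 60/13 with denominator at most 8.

Expand x = 60/13 as a continued fraction with the Euclidean algorithm:
  60 = 4*13 + 8, so a_0 = 4.
  13 = 1*8 + 5, so a_1 = 1.
  8 = 1*5 + 3, so a_2 = 1.
  5 = 1*3 + 2, so a_3 = 1.
  3 = 1*2 + 1, so a_4 = 1.
  2 = 2*1 + 0, so a_5 = 2.
so x = [4; 1, 1, 1, 1, 2].
Convergents (p_i = a_i*p_{i-1} + p_{i-2}, q_i = a_i*q_{i-1} + q_{i-2} with p_{-2}=0, p_{-1}=1, q_{-2}=1, q_{-1}=0), until the denominator exceeds 8:
  i=0: a_0=4, p_0 = 4*1 + 0 = 4, q_0 = 4*0 + 1 = 1.
  i=1: a_1=1, p_1 = 1*4 + 1 = 5, q_1 = 1*1 + 0 = 1.
  i=2: a_2=1, p_2 = 1*5 + 4 = 9, q_2 = 1*1 + 1 = 2.
  i=3: a_3=1, p_3 = 1*9 + 5 = 14, q_3 = 1*2 + 1 = 3.
  i=4: a_4=1, p_4 = 1*14 + 9 = 23, q_4 = 1*3 + 2 = 5.
  i=5: a_5=2, p_5 = 2*23 + 14 = 60, q_5 = 2*5 + 3 = 13.
q_5 = 13 > 8, so the last convergent with denominator <= 8 is p_4/q_4 = 23/5.
The closest fraction with denominator <= 8 is either p_4/q_4 or the intermediate fraction (k*p_4 + p_3)/(k*q_4 + q_3) with the largest k >= 1 whose denominator stays <= 8; these approach x as k grows, and every other convergent or intermediate fraction in range is farther away.
Largest k: floor((8 - q_3)/q_4) = floor((8 - 3)/5) = 1.
That gives (1*23 + 14)/(1*5 + 3) = 37/8.
Compare the errors: |x - 23/5| = |60*5 - 23*13|/(13*5) = 1/65, and |x - 37/8| = |60*8 - 37*13|/(13*8) = 1/104.
Cross-multiplying, 1*65 = 65 < 104 = 1*104, so 1/104 is smaller: the intermediate fraction 37/8 is closer to x than 23/5.

37/8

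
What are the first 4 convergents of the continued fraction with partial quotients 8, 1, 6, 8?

8/1, 9/1, 62/7, 505/57

Using the convergent recurrence p_i = a_i*p_{i-1} + p_{i-2}, q_i = a_i*q_{i-1} + q_{i-2} with p_{-2}=0, p_{-1}=1, q_{-2}=1, q_{-1}=0:
  i=0: a_0=8, p_0 = 8*1 + 0 = 8, q_0 = 8*0 + 1 = 1.
  i=1: a_1=1, p_1 = 1*8 + 1 = 9, q_1 = 1*1 + 0 = 1.
  i=2: a_2=6, p_2 = 6*9 + 8 = 62, q_2 = 6*1 + 1 = 7.
  i=3: a_3=8, p_3 = 8*62 + 9 = 505, q_3 = 8*7 + 1 = 57.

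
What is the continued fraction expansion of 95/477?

Run the Euclidean algorithm on 95 and 477; the successive quotients are the partial quotients a_0, a_1, ... (each step inverts the fractional part left over by the previous one):
  95 = 0*477 + 95, so a_0 = 0.
  477 = 5*95 + 2, so a_1 = 5.
  95 = 47*2 + 1, so a_2 = 47.
  2 = 2*1 + 0, so a_3 = 2.
The remainder reaches 0 after 4 divisions, so the expansion has 4 partial quotients, read off in order.

[0; 5, 47, 2]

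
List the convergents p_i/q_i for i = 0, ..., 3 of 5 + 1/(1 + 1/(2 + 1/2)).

Using the convergent recurrence p_i = a_i*p_{i-1} + p_{i-2}, q_i = a_i*q_{i-1} + q_{i-2} with p_{-2}=0, p_{-1}=1, q_{-2}=1, q_{-1}=0:
  i=0: a_0=5, p_0 = 5*1 + 0 = 5, q_0 = 5*0 + 1 = 1.
  i=1: a_1=1, p_1 = 1*5 + 1 = 6, q_1 = 1*1 + 0 = 1.
  i=2: a_2=2, p_2 = 2*6 + 5 = 17, q_2 = 2*1 + 1 = 3.
  i=3: a_3=2, p_3 = 2*17 + 6 = 40, q_3 = 2*3 + 1 = 7.

5/1, 6/1, 17/3, 40/7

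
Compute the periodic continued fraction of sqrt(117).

[10; (1, 4, 2, 4, 1, 20)]

Write x_i = (sqrt(117) + m_i)/d_i with (m_0, d_0) = (0, 1). a_0 = floor(sqrt(117)) = 10, since 10^2 = 100 <= 117 < 121 = 11^2.
Iterate m_{i+1} = d_i*a_i - m_i, d_{i+1} = (117 - m_{i+1}^2)/d_i, a_{i+1} = floor((a_0 + m_{i+1})/d_{i+1}):
  m_1 = 1*10 - 0 = 10, d_1 = (117 - 10^2)/1 = 17/1 = 17, a_1 = floor((10 + 10)/17) = 1.
  m_2 = 17*1 - 10 = 7, d_2 = (117 - 7^2)/17 = 68/17 = 4, a_2 = floor((10 + 7)/4) = 4.
  m_3 = 4*4 - 7 = 9, d_3 = (117 - 9^2)/4 = 36/4 = 9, a_3 = floor((10 + 9)/9) = 2.
  m_4 = 9*2 - 9 = 9, d_4 = (117 - 9^2)/9 = 36/9 = 4, a_4 = floor((10 + 9)/4) = 4.
  m_5 = 4*4 - 9 = 7, d_5 = (117 - 7^2)/4 = 68/4 = 17, a_5 = floor((10 + 7)/17) = 1.
  m_6 = 17*1 - 7 = 10, d_6 = (117 - 10^2)/17 = 17/17 = 1, a_6 = floor((10 + 10)/1) = 20.
  m_7 = 1*20 - 10 = 10, d_7 = (117 - 10^2)/1 = 17/1 = 17: (m_7, d_7) = (m_1, d_1) = (10, 17), so from here the quotients repeat a_1, ..., a_6; the period length is 6.
Hence the expansion of sqrt(117) is a_0 = 10 followed by the repeating block 1, 4, 2, 4, 1, 20 (period 6).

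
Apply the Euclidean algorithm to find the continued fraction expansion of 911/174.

[5; 4, 4, 10]

Run the Euclidean algorithm on 911 and 174; the successive quotients are the partial quotients a_0, a_1, ... (each step inverts the fractional part left over by the previous one):
  911 = 5*174 + 41, so a_0 = 5.
  174 = 4*41 + 10, so a_1 = 4.
  41 = 4*10 + 1, so a_2 = 4.
  10 = 10*1 + 0, so a_3 = 10.
The remainder reaches 0 after 4 divisions, so the expansion has 4 partial quotients, read off in order.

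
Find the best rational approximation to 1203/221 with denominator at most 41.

Expand x = 1203/221 as a continued fraction with the Euclidean algorithm:
  1203 = 5*221 + 98, so a_0 = 5.
  221 = 2*98 + 25, so a_1 = 2.
  98 = 3*25 + 23, so a_2 = 3.
  25 = 1*23 + 2, so a_3 = 1.
  23 = 11*2 + 1, so a_4 = 11.
  2 = 2*1 + 0, so a_5 = 2.
so x = [5; 2, 3, 1, 11, 2].
Convergents (p_i = a_i*p_{i-1} + p_{i-2}, q_i = a_i*q_{i-1} + q_{i-2} with p_{-2}=0, p_{-1}=1, q_{-2}=1, q_{-1}=0), until the denominator exceeds 41:
  i=0: a_0=5, p_0 = 5*1 + 0 = 5, q_0 = 5*0 + 1 = 1.
  i=1: a_1=2, p_1 = 2*5 + 1 = 11, q_1 = 2*1 + 0 = 2.
  i=2: a_2=3, p_2 = 3*11 + 5 = 38, q_2 = 3*2 + 1 = 7.
  i=3: a_3=1, p_3 = 1*38 + 11 = 49, q_3 = 1*7 + 2 = 9.
  i=4: a_4=11, p_4 = 11*49 + 38 = 577, q_4 = 11*9 + 7 = 106.
q_4 = 106 > 41, so the last convergent with denominator <= 41 is p_3/q_3 = 49/9.
The closest fraction with denominator <= 41 is either p_3/q_3 or the intermediate fraction (k*p_3 + p_2)/(k*q_3 + q_2) with the largest k >= 1 whose denominator stays <= 41; these approach x as k grows, and every other convergent or intermediate fraction in range is farther away.
Largest k: floor((41 - q_2)/q_3) = floor((41 - 7)/9) = 3.
That gives (3*49 + 38)/(3*9 + 7) = 185/34.
Compare the errors: |x - 49/9| = |1203*9 - 49*221|/(221*9) = 2/1989, and |x - 185/34| = |1203*34 - 185*221|/(221*34) = 17/7514.
Cross-multiplying, 2*7514 = 15028 < 33813 = 17*1989, so 2/1989 is smaller: the convergent 49/9 is closer to x than 185/34.

49/9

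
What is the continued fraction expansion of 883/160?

[5; 1, 1, 12, 1, 5]

Run the Euclidean algorithm on 883 and 160; the successive quotients are the partial quotients a_0, a_1, ... (each step inverts the fractional part left over by the previous one):
  883 = 5*160 + 83, so a_0 = 5.
  160 = 1*83 + 77, so a_1 = 1.
  83 = 1*77 + 6, so a_2 = 1.
  77 = 12*6 + 5, so a_3 = 12.
  6 = 1*5 + 1, so a_4 = 1.
  5 = 5*1 + 0, so a_5 = 5.
The remainder reaches 0 after 6 divisions, so the expansion has 6 partial quotients, read off in order.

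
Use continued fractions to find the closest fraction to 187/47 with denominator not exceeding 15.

4/1

Expand x = 187/47 as a continued fraction with the Euclidean algorithm:
  187 = 3*47 + 46, so a_0 = 3.
  47 = 1*46 + 1, so a_1 = 1.
  46 = 46*1 + 0, so a_2 = 46.
so x = [3; 1, 46].
Convergents (p_i = a_i*p_{i-1} + p_{i-2}, q_i = a_i*q_{i-1} + q_{i-2} with p_{-2}=0, p_{-1}=1, q_{-2}=1, q_{-1}=0), until the denominator exceeds 15:
  i=0: a_0=3, p_0 = 3*1 + 0 = 3, q_0 = 3*0 + 1 = 1.
  i=1: a_1=1, p_1 = 1*3 + 1 = 4, q_1 = 1*1 + 0 = 1.
  i=2: a_2=46, p_2 = 46*4 + 3 = 187, q_2 = 46*1 + 1 = 47.
q_2 = 47 > 15, so the last convergent with denominator <= 15 is p_1/q_1 = 4/1.
The closest fraction with denominator <= 15 is either p_1/q_1 or the intermediate fraction (k*p_1 + p_0)/(k*q_1 + q_0) with the largest k >= 1 whose denominator stays <= 15; these approach x as k grows, and every other convergent or intermediate fraction in range is farther away.
Largest k: floor((15 - q_0)/q_1) = floor((15 - 1)/1) = 14.
That gives (14*4 + 3)/(14*1 + 1) = 59/15.
Compare the errors: |x - 4/1| = |187*1 - 4*47|/(47*1) = 1/47, and |x - 59/15| = |187*15 - 59*47|/(47*15) = 32/705.
Cross-multiplying, 1*705 = 705 < 1504 = 32*47, so 1/47 is smaller: the convergent 4/1 is closer to x than 59/15.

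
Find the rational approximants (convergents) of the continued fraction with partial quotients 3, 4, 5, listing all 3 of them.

Using the convergent recurrence p_i = a_i*p_{i-1} + p_{i-2}, q_i = a_i*q_{i-1} + q_{i-2} with p_{-2}=0, p_{-1}=1, q_{-2}=1, q_{-1}=0:
  i=0: a_0=3, p_0 = 3*1 + 0 = 3, q_0 = 3*0 + 1 = 1.
  i=1: a_1=4, p_1 = 4*3 + 1 = 13, q_1 = 4*1 + 0 = 4.
  i=2: a_2=5, p_2 = 5*13 + 3 = 68, q_2 = 5*4 + 1 = 21.

3/1, 13/4, 68/21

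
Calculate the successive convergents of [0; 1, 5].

0/1, 1/1, 5/6

Using the convergent recurrence p_i = a_i*p_{i-1} + p_{i-2}, q_i = a_i*q_{i-1} + q_{i-2} with p_{-2}=0, p_{-1}=1, q_{-2}=1, q_{-1}=0:
  i=0: a_0=0, p_0 = 0*1 + 0 = 0, q_0 = 0*0 + 1 = 1.
  i=1: a_1=1, p_1 = 1*0 + 1 = 1, q_1 = 1*1 + 0 = 1.
  i=2: a_2=5, p_2 = 5*1 + 0 = 5, q_2 = 5*1 + 1 = 6.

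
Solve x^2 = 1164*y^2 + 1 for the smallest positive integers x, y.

First expand sqrt(1164) as a continued fraction. With x_i = (sqrt(1164) + m_i)/d_i and (m_0, d_0) = (0, 1): a_0 = floor(sqrt(1164)) = 34, since 34^2 = 1156 <= 1164 < 1225 = 35^2.
Iterate m_{i+1} = d_i*a_i - m_i, d_{i+1} = (1164 - m_{i+1}^2)/d_i, a_{i+1} = floor((a_0 + m_{i+1})/d_{i+1}):
  m_1 = 1*34 - 0 = 34, d_1 = (1164 - 34^2)/1 = 8/1 = 8, a_1 = floor((34 + 34)/8) = 8.
  m_2 = 8*8 - 34 = 30, d_2 = (1164 - 30^2)/8 = 264/8 = 33, a_2 = floor((34 + 30)/33) = 1.
  m_3 = 33*1 - 30 = 3, d_3 = (1164 - 3^2)/33 = 1155/33 = 35, a_3 = floor((34 + 3)/35) = 1.
  m_4 = 35*1 - 3 = 32, d_4 = (1164 - 32^2)/35 = 140/35 = 4, a_4 = floor((34 + 32)/4) = 16.
  m_5 = 4*16 - 32 = 32, d_5 = (1164 - 32^2)/4 = 140/4 = 35, a_5 = floor((34 + 32)/35) = 1.
  m_6 = 35*1 - 32 = 3, d_6 = (1164 - 3^2)/35 = 1155/35 = 33, a_6 = floor((34 + 3)/33) = 1.
  m_7 = 33*1 - 3 = 30, d_7 = (1164 - 30^2)/33 = 264/33 = 8, a_7 = floor((34 + 30)/8) = 8.
  m_8 = 8*8 - 30 = 34, d_8 = (1164 - 34^2)/8 = 8/8 = 1, a_8 = floor((34 + 34)/1) = 68.
  m_9 = 1*68 - 34 = 34, d_9 = (1164 - 34^2)/1 = 8/1 = 8: (m_9, d_9) = (m_1, d_1) = (34, 8), so from here the quotients repeat a_1, ..., a_8; the period length is 8.
So sqrt(1164) = [34; (8, 1, 1, 16, 1, 1, 8, 68)] with period length k = 8.
k is even, so the fundamental solution of x^2 - 1164y^2 = 1 is (p_{k-1}, q_{k-1}) = (p_7, q_7); compute convergents through index 7.
Convergents (p_i = a_i*p_{i-1} + p_{i-2}, q_i = a_i*q_{i-1} + q_{i-2} with p_{-2}=0, p_{-1}=1, q_{-2}=1, q_{-1}=0):
  i=0: a_0=34, p_0 = 34*1 + 0 = 34, q_0 = 34*0 + 1 = 1.
  i=1: a_1=8, p_1 = 8*34 + 1 = 273, q_1 = 8*1 + 0 = 8.
  i=2: a_2=1, p_2 = 1*273 + 34 = 307, q_2 = 1*8 + 1 = 9.
  i=3: a_3=1, p_3 = 1*307 + 273 = 580, q_3 = 1*9 + 8 = 17.
  i=4: a_4=16, p_4 = 16*580 + 307 = 9587, q_4 = 16*17 + 9 = 281.
  i=5: a_5=1, p_5 = 1*9587 + 580 = 10167, q_5 = 1*281 + 17 = 298.
  i=6: a_6=1, p_6 = 1*10167 + 9587 = 19754, q_6 = 1*298 + 281 = 579.
  i=7: a_7=8, p_7 = 8*19754 + 10167 = 168199, q_7 = 8*579 + 298 = 4930.
Check: 168199^2 - 1164*4930^2 = 28290903601 - 28290903600 = 1, so (x, y) = (168199, 4930) solves the equation, and by the theorem it is the least positive solution.

(x, y) = (168199, 4930)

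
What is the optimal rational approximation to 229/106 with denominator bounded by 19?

Expand x = 229/106 as a continued fraction with the Euclidean algorithm:
  229 = 2*106 + 17, so a_0 = 2.
  106 = 6*17 + 4, so a_1 = 6.
  17 = 4*4 + 1, so a_2 = 4.
  4 = 4*1 + 0, so a_3 = 4.
so x = [2; 6, 4, 4].
Convergents (p_i = a_i*p_{i-1} + p_{i-2}, q_i = a_i*q_{i-1} + q_{i-2} with p_{-2}=0, p_{-1}=1, q_{-2}=1, q_{-1}=0), until the denominator exceeds 19:
  i=0: a_0=2, p_0 = 2*1 + 0 = 2, q_0 = 2*0 + 1 = 1.
  i=1: a_1=6, p_1 = 6*2 + 1 = 13, q_1 = 6*1 + 0 = 6.
  i=2: a_2=4, p_2 = 4*13 + 2 = 54, q_2 = 4*6 + 1 = 25.
q_2 = 25 > 19, so the last convergent with denominator <= 19 is p_1/q_1 = 13/6.
The closest fraction with denominator <= 19 is either p_1/q_1 or the intermediate fraction (k*p_1 + p_0)/(k*q_1 + q_0) with the largest k >= 1 whose denominator stays <= 19; these approach x as k grows, and every other convergent or intermediate fraction in range is farther away.
Largest k: floor((19 - q_0)/q_1) = floor((19 - 1)/6) = 3.
That gives (3*13 + 2)/(3*6 + 1) = 41/19.
Compare the errors: |x - 13/6| = |229*6 - 13*106|/(106*6) = 4/636, and |x - 41/19| = |229*19 - 41*106|/(106*19) = 5/2014.
Cross-multiplying, 5*636 = 3180 < 8056 = 4*2014, so 5/2014 is smaller: the intermediate fraction 41/19 is closer to x than 13/6.

41/19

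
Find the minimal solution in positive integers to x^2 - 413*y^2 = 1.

(x, y) = (113399, 5580)

First expand sqrt(413) as a continued fraction. With x_i = (sqrt(413) + m_i)/d_i and (m_0, d_0) = (0, 1): a_0 = floor(sqrt(413)) = 20, since 20^2 = 400 <= 413 < 441 = 21^2.
Iterate m_{i+1} = d_i*a_i - m_i, d_{i+1} = (413 - m_{i+1}^2)/d_i, a_{i+1} = floor((a_0 + m_{i+1})/d_{i+1}):
  m_1 = 1*20 - 0 = 20, d_1 = (413 - 20^2)/1 = 13/1 = 13, a_1 = floor((20 + 20)/13) = 3.
  m_2 = 13*3 - 20 = 19, d_2 = (413 - 19^2)/13 = 52/13 = 4, a_2 = floor((20 + 19)/4) = 9.
  m_3 = 4*9 - 19 = 17, d_3 = (413 - 17^2)/4 = 124/4 = 31, a_3 = floor((20 + 17)/31) = 1.
  m_4 = 31*1 - 17 = 14, d_4 = (413 - 14^2)/31 = 217/31 = 7, a_4 = floor((20 + 14)/7) = 4.
  m_5 = 7*4 - 14 = 14, d_5 = (413 - 14^2)/7 = 217/7 = 31, a_5 = floor((20 + 14)/31) = 1.
  m_6 = 31*1 - 14 = 17, d_6 = (413 - 17^2)/31 = 124/31 = 4, a_6 = floor((20 + 17)/4) = 9.
  m_7 = 4*9 - 17 = 19, d_7 = (413 - 19^2)/4 = 52/4 = 13, a_7 = floor((20 + 19)/13) = 3.
  m_8 = 13*3 - 19 = 20, d_8 = (413 - 20^2)/13 = 13/13 = 1, a_8 = floor((20 + 20)/1) = 40.
  m_9 = 1*40 - 20 = 20, d_9 = (413 - 20^2)/1 = 13/1 = 13: (m_9, d_9) = (m_1, d_1) = (20, 13), so from here the quotients repeat a_1, ..., a_8; the period length is 8.
So sqrt(413) = [20; (3, 9, 1, 4, 1, 9, 3, 40)] with period length k = 8.
k is even, so the fundamental solution of x^2 - 413y^2 = 1 is (p_{k-1}, q_{k-1}) = (p_7, q_7); compute convergents through index 7.
Convergents (p_i = a_i*p_{i-1} + p_{i-2}, q_i = a_i*q_{i-1} + q_{i-2} with p_{-2}=0, p_{-1}=1, q_{-2}=1, q_{-1}=0):
  i=0: a_0=20, p_0 = 20*1 + 0 = 20, q_0 = 20*0 + 1 = 1.
  i=1: a_1=3, p_1 = 3*20 + 1 = 61, q_1 = 3*1 + 0 = 3.
  i=2: a_2=9, p_2 = 9*61 + 20 = 569, q_2 = 9*3 + 1 = 28.
  i=3: a_3=1, p_3 = 1*569 + 61 = 630, q_3 = 1*28 + 3 = 31.
  i=4: a_4=4, p_4 = 4*630 + 569 = 3089, q_4 = 4*31 + 28 = 152.
  i=5: a_5=1, p_5 = 1*3089 + 630 = 3719, q_5 = 1*152 + 31 = 183.
  i=6: a_6=9, p_6 = 9*3719 + 3089 = 36560, q_6 = 9*183 + 152 = 1799.
  i=7: a_7=3, p_7 = 3*36560 + 3719 = 113399, q_7 = 3*1799 + 183 = 5580.
Check: 113399^2 - 413*5580^2 = 12859333201 - 12859333200 = 1, so (x, y) = (113399, 5580) solves the equation, and by the theorem it is the least positive solution.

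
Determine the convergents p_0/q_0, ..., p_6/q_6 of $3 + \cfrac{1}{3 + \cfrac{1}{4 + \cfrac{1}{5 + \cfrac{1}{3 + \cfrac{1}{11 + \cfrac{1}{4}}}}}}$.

3/1, 10/3, 43/13, 225/68, 718/217, 8123/2455, 33210/10037

Using the convergent recurrence p_i = a_i*p_{i-1} + p_{i-2}, q_i = a_i*q_{i-1} + q_{i-2} with p_{-2}=0, p_{-1}=1, q_{-2}=1, q_{-1}=0:
  i=0: a_0=3, p_0 = 3*1 + 0 = 3, q_0 = 3*0 + 1 = 1.
  i=1: a_1=3, p_1 = 3*3 + 1 = 10, q_1 = 3*1 + 0 = 3.
  i=2: a_2=4, p_2 = 4*10 + 3 = 43, q_2 = 4*3 + 1 = 13.
  i=3: a_3=5, p_3 = 5*43 + 10 = 225, q_3 = 5*13 + 3 = 68.
  i=4: a_4=3, p_4 = 3*225 + 43 = 718, q_4 = 3*68 + 13 = 217.
  i=5: a_5=11, p_5 = 11*718 + 225 = 8123, q_5 = 11*217 + 68 = 2455.
  i=6: a_6=4, p_6 = 4*8123 + 718 = 33210, q_6 = 4*2455 + 217 = 10037.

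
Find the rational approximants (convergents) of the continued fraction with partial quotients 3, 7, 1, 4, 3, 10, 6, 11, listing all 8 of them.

Using the convergent recurrence p_i = a_i*p_{i-1} + p_{i-2}, q_i = a_i*q_{i-1} + q_{i-2} with p_{-2}=0, p_{-1}=1, q_{-2}=1, q_{-1}=0:
  i=0: a_0=3, p_0 = 3*1 + 0 = 3, q_0 = 3*0 + 1 = 1.
  i=1: a_1=7, p_1 = 7*3 + 1 = 22, q_1 = 7*1 + 0 = 7.
  i=2: a_2=1, p_2 = 1*22 + 3 = 25, q_2 = 1*7 + 1 = 8.
  i=3: a_3=4, p_3 = 4*25 + 22 = 122, q_3 = 4*8 + 7 = 39.
  i=4: a_4=3, p_4 = 3*122 + 25 = 391, q_4 = 3*39 + 8 = 125.
  i=5: a_5=10, p_5 = 10*391 + 122 = 4032, q_5 = 10*125 + 39 = 1289.
  i=6: a_6=6, p_6 = 6*4032 + 391 = 24583, q_6 = 6*1289 + 125 = 7859.
  i=7: a_7=11, p_7 = 11*24583 + 4032 = 274445, q_7 = 11*7859 + 1289 = 87738.

3/1, 22/7, 25/8, 122/39, 391/125, 4032/1289, 24583/7859, 274445/87738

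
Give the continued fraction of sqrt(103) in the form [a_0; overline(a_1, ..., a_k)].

Write x_i = (sqrt(103) + m_i)/d_i with (m_0, d_0) = (0, 1). a_0 = floor(sqrt(103)) = 10, since 10^2 = 100 <= 103 < 121 = 11^2.
Iterate m_{i+1} = d_i*a_i - m_i, d_{i+1} = (103 - m_{i+1}^2)/d_i, a_{i+1} = floor((a_0 + m_{i+1})/d_{i+1}):
  m_1 = 1*10 - 0 = 10, d_1 = (103 - 10^2)/1 = 3/1 = 3, a_1 = floor((10 + 10)/3) = 6.
  m_2 = 3*6 - 10 = 8, d_2 = (103 - 8^2)/3 = 39/3 = 13, a_2 = floor((10 + 8)/13) = 1.
  m_3 = 13*1 - 8 = 5, d_3 = (103 - 5^2)/13 = 78/13 = 6, a_3 = floor((10 + 5)/6) = 2.
  m_4 = 6*2 - 5 = 7, d_4 = (103 - 7^2)/6 = 54/6 = 9, a_4 = floor((10 + 7)/9) = 1.
  m_5 = 9*1 - 7 = 2, d_5 = (103 - 2^2)/9 = 99/9 = 11, a_5 = floor((10 + 2)/11) = 1.
  m_6 = 11*1 - 2 = 9, d_6 = (103 - 9^2)/11 = 22/11 = 2, a_6 = floor((10 + 9)/2) = 9.
  m_7 = 2*9 - 9 = 9, d_7 = (103 - 9^2)/2 = 22/2 = 11, a_7 = floor((10 + 9)/11) = 1.
  m_8 = 11*1 - 9 = 2, d_8 = (103 - 2^2)/11 = 99/11 = 9, a_8 = floor((10 + 2)/9) = 1.
  m_9 = 9*1 - 2 = 7, d_9 = (103 - 7^2)/9 = 54/9 = 6, a_9 = floor((10 + 7)/6) = 2.
  m_10 = 6*2 - 7 = 5, d_10 = (103 - 5^2)/6 = 78/6 = 13, a_10 = floor((10 + 5)/13) = 1.
  m_11 = 13*1 - 5 = 8, d_11 = (103 - 8^2)/13 = 39/13 = 3, a_11 = floor((10 + 8)/3) = 6.
  m_12 = 3*6 - 8 = 10, d_12 = (103 - 10^2)/3 = 3/3 = 1, a_12 = floor((10 + 10)/1) = 20.
  m_13 = 1*20 - 10 = 10, d_13 = (103 - 10^2)/1 = 3/1 = 3: (m_13, d_13) = (m_1, d_1) = (10, 3), so from here the quotients repeat a_1, ..., a_12; the period length is 12.
Hence the expansion of sqrt(103) is a_0 = 10 followed by the repeating block 6, 1, 2, 1, 1, 9, 1, 1, 2, 1, 6, 20 (period 12).

[10; overline(6, 1, 2, 1, 1, 9, 1, 1, 2, 1, 6, 20)]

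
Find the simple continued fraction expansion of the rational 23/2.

[11; 2]

Run the Euclidean algorithm on 23 and 2; the successive quotients are the partial quotients a_0, a_1, ... (each step inverts the fractional part left over by the previous one):
  23 = 11*2 + 1, so a_0 = 11.
  2 = 2*1 + 0, so a_1 = 2.
The remainder reaches 0 after 2 divisions, so the expansion has 2 partial quotients, read off in order.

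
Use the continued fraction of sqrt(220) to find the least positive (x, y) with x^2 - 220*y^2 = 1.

First expand sqrt(220) as a continued fraction. With x_i = (sqrt(220) + m_i)/d_i and (m_0, d_0) = (0, 1): a_0 = floor(sqrt(220)) = 14, since 14^2 = 196 <= 220 < 225 = 15^2.
Iterate m_{i+1} = d_i*a_i - m_i, d_{i+1} = (220 - m_{i+1}^2)/d_i, a_{i+1} = floor((a_0 + m_{i+1})/d_{i+1}):
  m_1 = 1*14 - 0 = 14, d_1 = (220 - 14^2)/1 = 24/1 = 24, a_1 = floor((14 + 14)/24) = 1.
  m_2 = 24*1 - 14 = 10, d_2 = (220 - 10^2)/24 = 120/24 = 5, a_2 = floor((14 + 10)/5) = 4.
  m_3 = 5*4 - 10 = 10, d_3 = (220 - 10^2)/5 = 120/5 = 24, a_3 = floor((14 + 10)/24) = 1.
  m_4 = 24*1 - 10 = 14, d_4 = (220 - 14^2)/24 = 24/24 = 1, a_4 = floor((14 + 14)/1) = 28.
  m_5 = 1*28 - 14 = 14, d_5 = (220 - 14^2)/1 = 24/1 = 24: (m_5, d_5) = (m_1, d_1) = (14, 24), so from here the quotients repeat a_1, ..., a_4; the period length is 4.
So sqrt(220) = [14; (1, 4, 1, 28)] with period length k = 4.
k is even, so the fundamental solution of x^2 - 220y^2 = 1 is (p_{k-1}, q_{k-1}) = (p_3, q_3); compute convergents through index 3.
Convergents (p_i = a_i*p_{i-1} + p_{i-2}, q_i = a_i*q_{i-1} + q_{i-2} with p_{-2}=0, p_{-1}=1, q_{-2}=1, q_{-1}=0):
  i=0: a_0=14, p_0 = 14*1 + 0 = 14, q_0 = 14*0 + 1 = 1.
  i=1: a_1=1, p_1 = 1*14 + 1 = 15, q_1 = 1*1 + 0 = 1.
  i=2: a_2=4, p_2 = 4*15 + 14 = 74, q_2 = 4*1 + 1 = 5.
  i=3: a_3=1, p_3 = 1*74 + 15 = 89, q_3 = 1*5 + 1 = 6.
Check: 89^2 - 220*6^2 = 7921 - 7920 = 1, so (x, y) = (89, 6) solves the equation, and by the theorem it is the least positive solution.

(x, y) = (89, 6)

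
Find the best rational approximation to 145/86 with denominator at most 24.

Expand x = 145/86 as a continued fraction with the Euclidean algorithm:
  145 = 1*86 + 59, so a_0 = 1.
  86 = 1*59 + 27, so a_1 = 1.
  59 = 2*27 + 5, so a_2 = 2.
  27 = 5*5 + 2, so a_3 = 5.
  5 = 2*2 + 1, so a_4 = 2.
  2 = 2*1 + 0, so a_5 = 2.
so x = [1; 1, 2, 5, 2, 2].
Convergents (p_i = a_i*p_{i-1} + p_{i-2}, q_i = a_i*q_{i-1} + q_{i-2} with p_{-2}=0, p_{-1}=1, q_{-2}=1, q_{-1}=0), until the denominator exceeds 24:
  i=0: a_0=1, p_0 = 1*1 + 0 = 1, q_0 = 1*0 + 1 = 1.
  i=1: a_1=1, p_1 = 1*1 + 1 = 2, q_1 = 1*1 + 0 = 1.
  i=2: a_2=2, p_2 = 2*2 + 1 = 5, q_2 = 2*1 + 1 = 3.
  i=3: a_3=5, p_3 = 5*5 + 2 = 27, q_3 = 5*3 + 1 = 16.
  i=4: a_4=2, p_4 = 2*27 + 5 = 59, q_4 = 2*16 + 3 = 35.
q_4 = 35 > 24, so the last convergent with denominator <= 24 is p_3/q_3 = 27/16.
The closest fraction with denominator <= 24 is either p_3/q_3 or the intermediate fraction (k*p_3 + p_2)/(k*q_3 + q_2) with the largest k >= 1 whose denominator stays <= 24; these approach x as k grows, and every other convergent or intermediate fraction in range is farther away.
Largest k: floor((24 - q_2)/q_3) = floor((24 - 3)/16) = 1.
That gives (1*27 + 5)/(1*16 + 3) = 32/19.
Compare the errors: |x - 27/16| = |145*16 - 27*86|/(86*16) = 2/1376, and |x - 32/19| = |145*19 - 32*86|/(86*19) = 3/1634.
Cross-multiplying, 2*1634 = 3268 < 4128 = 3*1376, so 2/1376 is smaller: the convergent 27/16 is closer to x than 32/19.

27/16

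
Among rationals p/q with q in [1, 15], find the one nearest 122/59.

31/15

Expand x = 122/59 as a continued fraction with the Euclidean algorithm:
  122 = 2*59 + 4, so a_0 = 2.
  59 = 14*4 + 3, so a_1 = 14.
  4 = 1*3 + 1, so a_2 = 1.
  3 = 3*1 + 0, so a_3 = 3.
so x = [2; 14, 1, 3].
Convergents (p_i = a_i*p_{i-1} + p_{i-2}, q_i = a_i*q_{i-1} + q_{i-2} with p_{-2}=0, p_{-1}=1, q_{-2}=1, q_{-1}=0), until the denominator exceeds 15:
  i=0: a_0=2, p_0 = 2*1 + 0 = 2, q_0 = 2*0 + 1 = 1.
  i=1: a_1=14, p_1 = 14*2 + 1 = 29, q_1 = 14*1 + 0 = 14.
  i=2: a_2=1, p_2 = 1*29 + 2 = 31, q_2 = 1*14 + 1 = 15.
  i=3: a_3=3, p_3 = 3*31 + 29 = 122, q_3 = 3*15 + 14 = 59.
q_3 = 59 > 15, so the last convergent with denominator <= 15 is p_2/q_2 = 31/15.
The closest fraction with denominator <= 15 is either p_2/q_2 or the intermediate fraction (k*p_2 + p_1)/(k*q_2 + q_1) with the largest k >= 1 whose denominator stays <= 15; these approach x as k grows, and every other convergent or intermediate fraction in range is farther away.
Largest k: floor((15 - q_1)/q_2) = floor((15 - 14)/15) = 0.
Since k = 0, no intermediate fraction beyond p_2/q_2 has denominator <= 15, so the convergent 31/15 is the closest (its error is |122*15 - 31*59|/(59*15) = 1/885).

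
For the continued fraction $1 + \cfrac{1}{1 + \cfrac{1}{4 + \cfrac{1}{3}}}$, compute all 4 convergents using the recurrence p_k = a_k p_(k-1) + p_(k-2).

1/1, 2/1, 9/5, 29/16

Using the convergent recurrence p_i = a_i*p_{i-1} + p_{i-2}, q_i = a_i*q_{i-1} + q_{i-2} with p_{-2}=0, p_{-1}=1, q_{-2}=1, q_{-1}=0:
  i=0: a_0=1, p_0 = 1*1 + 0 = 1, q_0 = 1*0 + 1 = 1.
  i=1: a_1=1, p_1 = 1*1 + 1 = 2, q_1 = 1*1 + 0 = 1.
  i=2: a_2=4, p_2 = 4*2 + 1 = 9, q_2 = 4*1 + 1 = 5.
  i=3: a_3=3, p_3 = 3*9 + 2 = 29, q_3 = 3*5 + 1 = 16.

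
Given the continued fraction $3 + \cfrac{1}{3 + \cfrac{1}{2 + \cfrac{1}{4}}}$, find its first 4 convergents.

3/1, 10/3, 23/7, 102/31

Using the convergent recurrence p_i = a_i*p_{i-1} + p_{i-2}, q_i = a_i*q_{i-1} + q_{i-2} with p_{-2}=0, p_{-1}=1, q_{-2}=1, q_{-1}=0:
  i=0: a_0=3, p_0 = 3*1 + 0 = 3, q_0 = 3*0 + 1 = 1.
  i=1: a_1=3, p_1 = 3*3 + 1 = 10, q_1 = 3*1 + 0 = 3.
  i=2: a_2=2, p_2 = 2*10 + 3 = 23, q_2 = 2*3 + 1 = 7.
  i=3: a_3=4, p_3 = 4*23 + 10 = 102, q_3 = 4*7 + 3 = 31.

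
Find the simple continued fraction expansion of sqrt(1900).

[43; (1, 1, 2, 3, 4, 3, 2, 1, 1, 86)]

Write x_i = (sqrt(1900) + m_i)/d_i with (m_0, d_0) = (0, 1). a_0 = floor(sqrt(1900)) = 43, since 43^2 = 1849 <= 1900 < 1936 = 44^2.
Iterate m_{i+1} = d_i*a_i - m_i, d_{i+1} = (1900 - m_{i+1}^2)/d_i, a_{i+1} = floor((a_0 + m_{i+1})/d_{i+1}):
  m_1 = 1*43 - 0 = 43, d_1 = (1900 - 43^2)/1 = 51/1 = 51, a_1 = floor((43 + 43)/51) = 1.
  m_2 = 51*1 - 43 = 8, d_2 = (1900 - 8^2)/51 = 1836/51 = 36, a_2 = floor((43 + 8)/36) = 1.
  m_3 = 36*1 - 8 = 28, d_3 = (1900 - 28^2)/36 = 1116/36 = 31, a_3 = floor((43 + 28)/31) = 2.
  m_4 = 31*2 - 28 = 34, d_4 = (1900 - 34^2)/31 = 744/31 = 24, a_4 = floor((43 + 34)/24) = 3.
  m_5 = 24*3 - 34 = 38, d_5 = (1900 - 38^2)/24 = 456/24 = 19, a_5 = floor((43 + 38)/19) = 4.
  m_6 = 19*4 - 38 = 38, d_6 = (1900 - 38^2)/19 = 456/19 = 24, a_6 = floor((43 + 38)/24) = 3.
  m_7 = 24*3 - 38 = 34, d_7 = (1900 - 34^2)/24 = 744/24 = 31, a_7 = floor((43 + 34)/31) = 2.
  m_8 = 31*2 - 34 = 28, d_8 = (1900 - 28^2)/31 = 1116/31 = 36, a_8 = floor((43 + 28)/36) = 1.
  m_9 = 36*1 - 28 = 8, d_9 = (1900 - 8^2)/36 = 1836/36 = 51, a_9 = floor((43 + 8)/51) = 1.
  m_10 = 51*1 - 8 = 43, d_10 = (1900 - 43^2)/51 = 51/51 = 1, a_10 = floor((43 + 43)/1) = 86.
  m_11 = 1*86 - 43 = 43, d_11 = (1900 - 43^2)/1 = 51/1 = 51: (m_11, d_11) = (m_1, d_1) = (43, 51), so from here the quotients repeat a_1, ..., a_10; the period length is 10.
Hence the expansion of sqrt(1900) is a_0 = 43 followed by the repeating block 1, 1, 2, 3, 4, 3, 2, 1, 1, 86 (period 10).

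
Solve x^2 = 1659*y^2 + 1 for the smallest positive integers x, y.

First expand sqrt(1659) as a continued fraction. With x_i = (sqrt(1659) + m_i)/d_i and (m_0, d_0) = (0, 1): a_0 = floor(sqrt(1659)) = 40, since 40^2 = 1600 <= 1659 < 1681 = 41^2.
Iterate m_{i+1} = d_i*a_i - m_i, d_{i+1} = (1659 - m_{i+1}^2)/d_i, a_{i+1} = floor((a_0 + m_{i+1})/d_{i+1}):
  m_1 = 1*40 - 0 = 40, d_1 = (1659 - 40^2)/1 = 59/1 = 59, a_1 = floor((40 + 40)/59) = 1.
  m_2 = 59*1 - 40 = 19, d_2 = (1659 - 19^2)/59 = 1298/59 = 22, a_2 = floor((40 + 19)/22) = 2.
  m_3 = 22*2 - 19 = 25, d_3 = (1659 - 25^2)/22 = 1034/22 = 47, a_3 = floor((40 + 25)/47) = 1.
  m_4 = 47*1 - 25 = 22, d_4 = (1659 - 22^2)/47 = 1175/47 = 25, a_4 = floor((40 + 22)/25) = 2.
  m_5 = 25*2 - 22 = 28, d_5 = (1659 - 28^2)/25 = 875/25 = 35, a_5 = floor((40 + 28)/35) = 1.
  m_6 = 35*1 - 28 = 7, d_6 = (1659 - 7^2)/35 = 1610/35 = 46, a_6 = floor((40 + 7)/46) = 1.
  m_7 = 46*1 - 7 = 39, d_7 = (1659 - 39^2)/46 = 138/46 = 3, a_7 = floor((40 + 39)/3) = 26.
  m_8 = 3*26 - 39 = 39, d_8 = (1659 - 39^2)/3 = 138/3 = 46, a_8 = floor((40 + 39)/46) = 1.
  m_9 = 46*1 - 39 = 7, d_9 = (1659 - 7^2)/46 = 1610/46 = 35, a_9 = floor((40 + 7)/35) = 1.
  m_10 = 35*1 - 7 = 28, d_10 = (1659 - 28^2)/35 = 875/35 = 25, a_10 = floor((40 + 28)/25) = 2.
  m_11 = 25*2 - 28 = 22, d_11 = (1659 - 22^2)/25 = 1175/25 = 47, a_11 = floor((40 + 22)/47) = 1.
  m_12 = 47*1 - 22 = 25, d_12 = (1659 - 25^2)/47 = 1034/47 = 22, a_12 = floor((40 + 25)/22) = 2.
  m_13 = 22*2 - 25 = 19, d_13 = (1659 - 19^2)/22 = 1298/22 = 59, a_13 = floor((40 + 19)/59) = 1.
  m_14 = 59*1 - 19 = 40, d_14 = (1659 - 40^2)/59 = 59/59 = 1, a_14 = floor((40 + 40)/1) = 80.
  m_15 = 1*80 - 40 = 40, d_15 = (1659 - 40^2)/1 = 59/1 = 59: (m_15, d_15) = (m_1, d_1) = (40, 59), so from here the quotients repeat a_1, ..., a_14; the period length is 14.
So sqrt(1659) = [40; (1, 2, 1, 2, 1, 1, 26, 1, 1, 2, 1, 2, 1, 80)] with period length k = 14.
k is even, so the fundamental solution of x^2 - 1659y^2 = 1 is (p_{k-1}, q_{k-1}) = (p_13, q_13); compute convergents through index 13.
Convergents (p_i = a_i*p_{i-1} + p_{i-2}, q_i = a_i*q_{i-1} + q_{i-2} with p_{-2}=0, p_{-1}=1, q_{-2}=1, q_{-1}=0):
  i=0: a_0=40, p_0 = 40*1 + 0 = 40, q_0 = 40*0 + 1 = 1.
  i=1: a_1=1, p_1 = 1*40 + 1 = 41, q_1 = 1*1 + 0 = 1.
  i=2: a_2=2, p_2 = 2*41 + 40 = 122, q_2 = 2*1 + 1 = 3.
  i=3: a_3=1, p_3 = 1*122 + 41 = 163, q_3 = 1*3 + 1 = 4.
  i=4: a_4=2, p_4 = 2*163 + 122 = 448, q_4 = 2*4 + 3 = 11.
  i=5: a_5=1, p_5 = 1*448 + 163 = 611, q_5 = 1*11 + 4 = 15.
  i=6: a_6=1, p_6 = 1*611 + 448 = 1059, q_6 = 1*15 + 11 = 26.
  i=7: a_7=26, p_7 = 26*1059 + 611 = 28145, q_7 = 26*26 + 15 = 691.
  i=8: a_8=1, p_8 = 1*28145 + 1059 = 29204, q_8 = 1*691 + 26 = 717.
  i=9: a_9=1, p_9 = 1*29204 + 28145 = 57349, q_9 = 1*717 + 691 = 1408.
  i=10: a_10=2, p_10 = 2*57349 + 29204 = 143902, q_10 = 2*1408 + 717 = 3533.
  i=11: a_11=1, p_11 = 1*143902 + 57349 = 201251, q_11 = 1*3533 + 1408 = 4941.
  i=12: a_12=2, p_12 = 2*201251 + 143902 = 546404, q_12 = 2*4941 + 3533 = 13415.
  i=13: a_13=1, p_13 = 1*546404 + 201251 = 747655, q_13 = 1*13415 + 4941 = 18356.
Check: 747655^2 - 1659*18356^2 = 558987999025 - 558987999024 = 1, so (x, y) = (747655, 18356) solves the equation, and by the theorem it is the least positive solution.

(x, y) = (747655, 18356)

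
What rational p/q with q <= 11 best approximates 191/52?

Expand x = 191/52 as a continued fraction with the Euclidean algorithm:
  191 = 3*52 + 35, so a_0 = 3.
  52 = 1*35 + 17, so a_1 = 1.
  35 = 2*17 + 1, so a_2 = 2.
  17 = 17*1 + 0, so a_3 = 17.
so x = [3; 1, 2, 17].
Convergents (p_i = a_i*p_{i-1} + p_{i-2}, q_i = a_i*q_{i-1} + q_{i-2} with p_{-2}=0, p_{-1}=1, q_{-2}=1, q_{-1}=0), until the denominator exceeds 11:
  i=0: a_0=3, p_0 = 3*1 + 0 = 3, q_0 = 3*0 + 1 = 1.
  i=1: a_1=1, p_1 = 1*3 + 1 = 4, q_1 = 1*1 + 0 = 1.
  i=2: a_2=2, p_2 = 2*4 + 3 = 11, q_2 = 2*1 + 1 = 3.
  i=3: a_3=17, p_3 = 17*11 + 4 = 191, q_3 = 17*3 + 1 = 52.
q_3 = 52 > 11, so the last convergent with denominator <= 11 is p_2/q_2 = 11/3.
The closest fraction with denominator <= 11 is either p_2/q_2 or the intermediate fraction (k*p_2 + p_1)/(k*q_2 + q_1) with the largest k >= 1 whose denominator stays <= 11; these approach x as k grows, and every other convergent or intermediate fraction in range is farther away.
Largest k: floor((11 - q_1)/q_2) = floor((11 - 1)/3) = 3.
That gives (3*11 + 4)/(3*3 + 1) = 37/10.
Compare the errors: |x - 11/3| = |191*3 - 11*52|/(52*3) = 1/156, and |x - 37/10| = |191*10 - 37*52|/(52*10) = 14/520.
Cross-multiplying, 1*520 = 520 < 2184 = 14*156, so 1/156 is smaller: the convergent 11/3 is closer to x than 37/10.

11/3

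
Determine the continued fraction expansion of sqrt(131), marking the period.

[11; (2, 4, 11, 4, 2, 22)]

Write x_i = (sqrt(131) + m_i)/d_i with (m_0, d_0) = (0, 1). a_0 = floor(sqrt(131)) = 11, since 11^2 = 121 <= 131 < 144 = 12^2.
Iterate m_{i+1} = d_i*a_i - m_i, d_{i+1} = (131 - m_{i+1}^2)/d_i, a_{i+1} = floor((a_0 + m_{i+1})/d_{i+1}):
  m_1 = 1*11 - 0 = 11, d_1 = (131 - 11^2)/1 = 10/1 = 10, a_1 = floor((11 + 11)/10) = 2.
  m_2 = 10*2 - 11 = 9, d_2 = (131 - 9^2)/10 = 50/10 = 5, a_2 = floor((11 + 9)/5) = 4.
  m_3 = 5*4 - 9 = 11, d_3 = (131 - 11^2)/5 = 10/5 = 2, a_3 = floor((11 + 11)/2) = 11.
  m_4 = 2*11 - 11 = 11, d_4 = (131 - 11^2)/2 = 10/2 = 5, a_4 = floor((11 + 11)/5) = 4.
  m_5 = 5*4 - 11 = 9, d_5 = (131 - 9^2)/5 = 50/5 = 10, a_5 = floor((11 + 9)/10) = 2.
  m_6 = 10*2 - 9 = 11, d_6 = (131 - 11^2)/10 = 10/10 = 1, a_6 = floor((11 + 11)/1) = 22.
  m_7 = 1*22 - 11 = 11, d_7 = (131 - 11^2)/1 = 10/1 = 10: (m_7, d_7) = (m_1, d_1) = (11, 10), so from here the quotients repeat a_1, ..., a_6; the period length is 6.
Hence the expansion of sqrt(131) is a_0 = 11 followed by the repeating block 2, 4, 11, 4, 2, 22 (period 6).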